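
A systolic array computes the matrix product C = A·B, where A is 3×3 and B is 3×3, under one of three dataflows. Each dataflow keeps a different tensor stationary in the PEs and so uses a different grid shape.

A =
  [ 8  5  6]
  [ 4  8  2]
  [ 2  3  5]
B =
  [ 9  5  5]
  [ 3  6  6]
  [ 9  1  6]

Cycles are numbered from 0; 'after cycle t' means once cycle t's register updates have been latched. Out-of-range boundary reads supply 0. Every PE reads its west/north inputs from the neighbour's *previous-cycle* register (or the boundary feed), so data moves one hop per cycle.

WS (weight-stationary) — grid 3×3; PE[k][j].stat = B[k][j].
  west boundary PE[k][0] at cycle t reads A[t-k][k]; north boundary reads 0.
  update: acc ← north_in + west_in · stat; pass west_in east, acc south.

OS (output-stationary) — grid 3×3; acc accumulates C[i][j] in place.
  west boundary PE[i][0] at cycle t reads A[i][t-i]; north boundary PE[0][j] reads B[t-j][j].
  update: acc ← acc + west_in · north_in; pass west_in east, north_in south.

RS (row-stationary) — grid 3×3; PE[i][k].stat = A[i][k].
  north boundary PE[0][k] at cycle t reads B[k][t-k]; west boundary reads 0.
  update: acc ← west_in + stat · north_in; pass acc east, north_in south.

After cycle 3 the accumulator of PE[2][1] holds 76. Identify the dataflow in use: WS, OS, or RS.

dataflow = WS

WS [3×3] PE[2][1] across cycles:
  t=0 PE[2][1]: acc=0 h=0 v=0
  t=1 PE[2][1]: acc=0 h=0 v=0
  t=2 PE[2][1]: acc=0 h=0 v=0
  t=3 PE[2][1]: acc=76 h=6 v=76
OS [3×3] PE[2][1] across cycles:
  t=0 PE[2][1]: acc=0 h=0 v=0
  t=1 PE[2][1]: acc=0 h=0 v=0
  t=2 PE[2][1]: acc=0 h=0 v=0
  t=3 PE[2][1]: acc=10 h=2 v=5
RS [3×3] PE[2][1] across cycles:
  t=0 PE[2][1]: acc=0 h=0 v=0
  t=1 PE[2][1]: acc=0 h=0 v=0
  t=2 PE[2][1]: acc=0 h=0 v=0
  t=3 PE[2][1]: acc=27 h=27 v=3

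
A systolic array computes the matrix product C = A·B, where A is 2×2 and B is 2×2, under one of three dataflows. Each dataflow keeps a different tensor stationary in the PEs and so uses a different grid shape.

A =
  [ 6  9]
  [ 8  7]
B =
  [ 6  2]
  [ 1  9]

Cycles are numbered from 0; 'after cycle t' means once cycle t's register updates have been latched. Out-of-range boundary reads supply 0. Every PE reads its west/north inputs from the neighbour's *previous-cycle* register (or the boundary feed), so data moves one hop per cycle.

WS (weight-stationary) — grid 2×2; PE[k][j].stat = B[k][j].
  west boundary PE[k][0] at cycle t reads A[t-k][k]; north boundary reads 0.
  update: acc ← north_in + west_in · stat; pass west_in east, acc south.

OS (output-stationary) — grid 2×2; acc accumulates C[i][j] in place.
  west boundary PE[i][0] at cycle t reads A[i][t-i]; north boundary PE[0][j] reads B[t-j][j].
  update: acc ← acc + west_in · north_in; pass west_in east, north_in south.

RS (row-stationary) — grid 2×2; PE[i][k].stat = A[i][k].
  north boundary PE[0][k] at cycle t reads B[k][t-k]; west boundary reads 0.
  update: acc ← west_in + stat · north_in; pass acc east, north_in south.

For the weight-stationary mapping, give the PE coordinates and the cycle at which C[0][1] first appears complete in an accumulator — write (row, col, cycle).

WS — PE[1][1] is where C[0][1] collects:
  after 0 — PE[1][1] acc=0, pass-E 0, pass-S 0
  after 1 — PE[1][1] acc=0, pass-E 0, pass-S 0
  after 2 — PE[1][1] acc=93, pass-E 9, pass-S 93

(row, col, cycle) = (1, 1, 2)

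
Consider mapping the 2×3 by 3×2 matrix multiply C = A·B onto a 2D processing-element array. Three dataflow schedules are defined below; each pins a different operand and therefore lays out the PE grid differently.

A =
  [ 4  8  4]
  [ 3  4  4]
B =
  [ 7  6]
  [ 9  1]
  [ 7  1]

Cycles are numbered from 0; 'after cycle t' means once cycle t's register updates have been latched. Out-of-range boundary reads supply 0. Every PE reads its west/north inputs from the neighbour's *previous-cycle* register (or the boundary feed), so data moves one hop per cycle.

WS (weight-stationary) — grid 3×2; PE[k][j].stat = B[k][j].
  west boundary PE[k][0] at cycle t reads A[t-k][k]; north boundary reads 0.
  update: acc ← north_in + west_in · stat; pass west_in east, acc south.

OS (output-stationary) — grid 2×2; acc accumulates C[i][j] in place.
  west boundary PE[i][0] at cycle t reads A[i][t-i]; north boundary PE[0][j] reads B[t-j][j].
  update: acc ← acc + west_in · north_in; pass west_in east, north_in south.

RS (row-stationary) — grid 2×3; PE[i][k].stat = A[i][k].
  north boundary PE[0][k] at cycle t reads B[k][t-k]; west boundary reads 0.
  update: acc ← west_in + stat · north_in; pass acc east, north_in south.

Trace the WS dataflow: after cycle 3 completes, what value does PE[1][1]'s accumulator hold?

WS (3×2). Following PE[1][1] plus its west/north inputs:
  step 0 · PE0,1: acc=0; fwd→0 fwd↓0
  step 0 · PE1,0: acc=0; fwd→0 fwd↓0
  step 0 · PE1,1: acc=0; fwd→0 fwd↓0
  step 1 · PE0,1: acc=24; fwd→4 fwd↓24
  step 1 · PE1,0: acc=100; fwd→8 fwd↓100
  step 1 · PE1,1: acc=0; fwd→0 fwd↓0
  step 2 · PE0,1: acc=18; fwd→3 fwd↓18
  step 2 · PE1,0: acc=57; fwd→4 fwd↓57
  step 2 · PE1,1: acc=32; fwd→8 fwd↓32
  step 3 · PE0,1: acc=0; fwd→0 fwd↓0
  step 3 · PE1,0: acc=0; fwd→0 fwd↓0
  step 3 · PE1,1: acc=22; fwd→4 fwd↓22

PE[1][1].acc = 22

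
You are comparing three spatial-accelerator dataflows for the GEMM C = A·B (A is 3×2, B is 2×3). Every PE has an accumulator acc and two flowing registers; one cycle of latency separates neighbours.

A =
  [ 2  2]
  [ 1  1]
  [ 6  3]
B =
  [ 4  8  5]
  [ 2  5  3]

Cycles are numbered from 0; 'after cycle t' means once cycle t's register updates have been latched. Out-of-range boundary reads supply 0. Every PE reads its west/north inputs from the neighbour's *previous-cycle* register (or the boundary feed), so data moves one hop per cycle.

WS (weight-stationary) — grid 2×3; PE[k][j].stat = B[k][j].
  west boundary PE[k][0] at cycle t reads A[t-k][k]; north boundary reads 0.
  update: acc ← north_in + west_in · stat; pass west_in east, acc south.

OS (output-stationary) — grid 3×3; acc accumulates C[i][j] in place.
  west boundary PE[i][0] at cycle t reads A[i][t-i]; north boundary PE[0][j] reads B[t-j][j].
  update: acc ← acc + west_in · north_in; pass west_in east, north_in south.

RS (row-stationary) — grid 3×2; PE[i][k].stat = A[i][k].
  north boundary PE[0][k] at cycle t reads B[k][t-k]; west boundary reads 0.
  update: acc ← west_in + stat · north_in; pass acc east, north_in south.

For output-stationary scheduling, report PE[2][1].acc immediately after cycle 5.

PE[2][1].acc = 63

OS (3×3). Following PE[2][1] plus its west/north inputs:
  t=0 PE[1][1]: acc=0 h=0 v=0
  t=0 PE[2][0]: acc=0 h=0 v=0
  t=0 PE[2][1]: acc=0 h=0 v=0
  t=1 PE[1][1]: acc=0 h=0 v=0
  t=1 PE[2][0]: acc=0 h=0 v=0
  t=1 PE[2][1]: acc=0 h=0 v=0
  t=2 PE[1][1]: acc=8 h=1 v=8
  t=2 PE[2][0]: acc=24 h=6 v=4
  t=2 PE[2][1]: acc=0 h=0 v=0
  t=3 PE[1][1]: acc=13 h=1 v=5
  t=3 PE[2][0]: acc=30 h=3 v=2
  t=3 PE[2][1]: acc=48 h=6 v=8
  t=4 PE[1][1]: acc=13 h=0 v=0
  t=4 PE[2][0]: acc=30 h=0 v=0
  t=4 PE[2][1]: acc=63 h=3 v=5
  t=5 PE[1][1]: acc=13 h=0 v=0
  t=5 PE[2][0]: acc=30 h=0 v=0
  t=5 PE[2][1]: acc=63 h=0 v=0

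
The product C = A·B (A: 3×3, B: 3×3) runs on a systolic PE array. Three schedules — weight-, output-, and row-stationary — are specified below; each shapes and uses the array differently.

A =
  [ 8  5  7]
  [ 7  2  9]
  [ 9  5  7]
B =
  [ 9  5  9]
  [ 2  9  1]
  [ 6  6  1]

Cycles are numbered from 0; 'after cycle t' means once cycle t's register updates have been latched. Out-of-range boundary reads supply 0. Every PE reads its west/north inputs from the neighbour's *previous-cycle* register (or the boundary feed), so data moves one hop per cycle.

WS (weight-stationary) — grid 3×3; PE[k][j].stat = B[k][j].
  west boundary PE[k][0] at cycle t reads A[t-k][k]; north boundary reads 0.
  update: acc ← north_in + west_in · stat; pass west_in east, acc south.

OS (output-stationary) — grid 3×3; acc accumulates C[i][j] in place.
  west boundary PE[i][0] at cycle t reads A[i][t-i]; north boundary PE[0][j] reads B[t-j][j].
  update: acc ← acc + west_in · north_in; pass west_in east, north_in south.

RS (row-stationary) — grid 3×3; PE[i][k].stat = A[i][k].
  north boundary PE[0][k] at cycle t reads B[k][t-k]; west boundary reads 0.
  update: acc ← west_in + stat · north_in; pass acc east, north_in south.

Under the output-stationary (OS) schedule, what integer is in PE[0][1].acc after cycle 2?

OS on a 3×3 grid — tracing PE[0][1] and its feeders:
  [0] (0,0) acc=72 (h:8 v:9)
  [0] (0,1) acc=0 (h:0 v:0)
  [1] (0,0) acc=82 (h:5 v:2)
  [1] (0,1) acc=40 (h:8 v:5)
  [2] (0,0) acc=124 (h:7 v:6)
  [2] (0,1) acc=85 (h:5 v:9)

PE[0][1].acc = 85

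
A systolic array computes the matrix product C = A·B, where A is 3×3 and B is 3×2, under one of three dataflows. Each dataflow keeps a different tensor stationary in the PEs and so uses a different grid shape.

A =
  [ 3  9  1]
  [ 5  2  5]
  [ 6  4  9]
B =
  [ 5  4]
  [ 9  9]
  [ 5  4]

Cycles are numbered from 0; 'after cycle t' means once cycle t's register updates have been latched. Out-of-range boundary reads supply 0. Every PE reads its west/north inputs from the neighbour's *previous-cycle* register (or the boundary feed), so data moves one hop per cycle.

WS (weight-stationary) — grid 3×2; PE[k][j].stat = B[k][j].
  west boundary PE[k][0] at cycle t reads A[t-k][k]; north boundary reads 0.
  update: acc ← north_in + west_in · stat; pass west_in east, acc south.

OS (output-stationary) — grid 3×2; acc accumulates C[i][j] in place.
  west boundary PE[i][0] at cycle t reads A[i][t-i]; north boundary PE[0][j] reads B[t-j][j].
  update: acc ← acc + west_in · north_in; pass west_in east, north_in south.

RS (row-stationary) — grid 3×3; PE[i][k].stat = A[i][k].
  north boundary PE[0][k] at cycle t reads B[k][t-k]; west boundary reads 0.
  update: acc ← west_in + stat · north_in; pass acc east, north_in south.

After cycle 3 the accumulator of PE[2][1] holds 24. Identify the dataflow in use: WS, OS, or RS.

dataflow = OS

WS [3×2] PE[2][1] across cycles:
  [0] (2,1) acc=0 (h:0 v:0)
  [1] (2,1) acc=0 (h:0 v:0)
  [2] (2,1) acc=0 (h:0 v:0)
  [3] (2,1) acc=97 (h:1 v:97)
OS [3×2] PE[2][1] across cycles:
  [0] (2,1) acc=0 (h:0 v:0)
  [1] (2,1) acc=0 (h:0 v:0)
  [2] (2,1) acc=0 (h:0 v:0)
  [3] (2,1) acc=24 (h:6 v:4)
RS [3×3] PE[2][1] across cycles:
  [0] (2,1) acc=0 (h:0 v:0)
  [1] (2,1) acc=0 (h:0 v:0)
  [2] (2,1) acc=0 (h:0 v:0)
  [3] (2,1) acc=66 (h:66 v:9)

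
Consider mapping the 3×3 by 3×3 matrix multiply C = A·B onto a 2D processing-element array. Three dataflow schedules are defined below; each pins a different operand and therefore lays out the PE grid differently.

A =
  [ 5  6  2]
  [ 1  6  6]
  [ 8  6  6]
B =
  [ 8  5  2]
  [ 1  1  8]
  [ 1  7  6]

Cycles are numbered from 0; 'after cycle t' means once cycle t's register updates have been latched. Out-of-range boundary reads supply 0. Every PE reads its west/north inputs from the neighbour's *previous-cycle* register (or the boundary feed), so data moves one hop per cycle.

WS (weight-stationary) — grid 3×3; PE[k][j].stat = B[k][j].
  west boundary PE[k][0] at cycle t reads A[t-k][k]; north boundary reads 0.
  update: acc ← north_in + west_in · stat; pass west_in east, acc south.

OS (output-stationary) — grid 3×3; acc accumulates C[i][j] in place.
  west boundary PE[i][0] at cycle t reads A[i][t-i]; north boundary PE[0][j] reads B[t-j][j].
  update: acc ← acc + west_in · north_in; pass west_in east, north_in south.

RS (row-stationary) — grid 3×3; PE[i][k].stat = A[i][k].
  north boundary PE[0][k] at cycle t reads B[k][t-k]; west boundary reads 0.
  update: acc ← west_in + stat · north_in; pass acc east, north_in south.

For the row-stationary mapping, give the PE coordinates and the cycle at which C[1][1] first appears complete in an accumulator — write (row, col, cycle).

(row, col, cycle) = (1, 2, 4)

RS — PE[1][2] is where C[1][1] collects:
  @0  [1,2]  acc 0  |  →0  ↓0
  @1  [1,2]  acc 0  |  →0  ↓0
  @2  [1,2]  acc 0  |  →0  ↓0
  @3  [1,2]  acc 20  |  →20  ↓1
  @4  [1,2]  acc 53  |  →53  ↓7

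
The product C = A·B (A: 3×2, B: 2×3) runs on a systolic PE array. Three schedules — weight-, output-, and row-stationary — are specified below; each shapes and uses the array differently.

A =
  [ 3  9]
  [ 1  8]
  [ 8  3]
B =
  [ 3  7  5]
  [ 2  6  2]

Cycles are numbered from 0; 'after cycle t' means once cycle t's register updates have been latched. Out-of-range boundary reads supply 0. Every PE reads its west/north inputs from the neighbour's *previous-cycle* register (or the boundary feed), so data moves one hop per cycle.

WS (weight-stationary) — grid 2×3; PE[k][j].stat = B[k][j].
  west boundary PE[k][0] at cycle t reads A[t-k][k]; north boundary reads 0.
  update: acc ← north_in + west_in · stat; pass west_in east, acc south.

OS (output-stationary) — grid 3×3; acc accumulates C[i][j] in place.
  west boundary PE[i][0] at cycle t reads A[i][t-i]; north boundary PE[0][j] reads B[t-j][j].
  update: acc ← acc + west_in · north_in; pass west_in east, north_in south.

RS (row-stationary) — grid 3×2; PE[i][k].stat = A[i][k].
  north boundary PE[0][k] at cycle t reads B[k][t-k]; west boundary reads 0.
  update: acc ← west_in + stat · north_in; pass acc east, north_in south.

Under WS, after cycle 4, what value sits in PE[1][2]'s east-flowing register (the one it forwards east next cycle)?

Tracing WS — 2×3 array, target PE[1][2]:
  t=0 PE[0][2]: acc=0 h=0 v=0
  t=0 PE[1][1]: acc=0 h=0 v=0
  t=0 PE[1][2]: acc=0 h=0 v=0
  t=1 PE[0][2]: acc=0 h=0 v=0
  t=1 PE[1][1]: acc=0 h=0 v=0
  t=1 PE[1][2]: acc=0 h=0 v=0
  t=2 PE[0][2]: acc=15 h=3 v=15
  t=2 PE[1][1]: acc=75 h=9 v=75
  t=2 PE[1][2]: acc=0 h=0 v=0
  t=3 PE[0][2]: acc=5 h=1 v=5
  t=3 PE[1][1]: acc=55 h=8 v=55
  t=3 PE[1][2]: acc=33 h=9 v=33
  t=4 PE[0][2]: acc=40 h=8 v=40
  t=4 PE[1][1]: acc=74 h=3 v=74
  t=4 PE[1][2]: acc=21 h=8 v=21

register = 8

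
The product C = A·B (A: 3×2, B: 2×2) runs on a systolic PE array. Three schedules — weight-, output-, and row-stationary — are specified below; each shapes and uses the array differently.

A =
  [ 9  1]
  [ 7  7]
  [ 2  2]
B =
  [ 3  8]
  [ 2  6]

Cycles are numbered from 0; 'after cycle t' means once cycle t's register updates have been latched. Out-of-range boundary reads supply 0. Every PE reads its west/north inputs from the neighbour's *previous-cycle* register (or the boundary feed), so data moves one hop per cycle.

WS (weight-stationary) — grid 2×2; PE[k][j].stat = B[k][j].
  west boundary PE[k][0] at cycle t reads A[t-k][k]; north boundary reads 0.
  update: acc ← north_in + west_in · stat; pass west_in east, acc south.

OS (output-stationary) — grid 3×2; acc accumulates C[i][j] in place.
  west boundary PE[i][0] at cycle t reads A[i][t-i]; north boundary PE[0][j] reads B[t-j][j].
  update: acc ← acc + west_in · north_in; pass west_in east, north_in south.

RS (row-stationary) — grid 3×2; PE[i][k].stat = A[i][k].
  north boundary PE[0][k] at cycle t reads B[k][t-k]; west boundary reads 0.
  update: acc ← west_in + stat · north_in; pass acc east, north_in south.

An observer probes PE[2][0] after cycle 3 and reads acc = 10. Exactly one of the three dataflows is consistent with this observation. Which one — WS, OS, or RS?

dataflow = OS

WS: PE[2][0] is outside its 2×2 grid.
Under OS (3×2), PE[2][0]:
  c0 r2c0: 0 / 0 / 0
  c1 r2c0: 0 / 0 / 0
  c2 r2c0: 6 / 2 / 3
  c3 r2c0: 10 / 2 / 2
Under RS (3×2), PE[2][0]:
  c0 r2c0: 0 / 0 / 0
  c1 r2c0: 0 / 0 / 0
  c2 r2c0: 6 / 6 / 3
  c3 r2c0: 16 / 16 / 8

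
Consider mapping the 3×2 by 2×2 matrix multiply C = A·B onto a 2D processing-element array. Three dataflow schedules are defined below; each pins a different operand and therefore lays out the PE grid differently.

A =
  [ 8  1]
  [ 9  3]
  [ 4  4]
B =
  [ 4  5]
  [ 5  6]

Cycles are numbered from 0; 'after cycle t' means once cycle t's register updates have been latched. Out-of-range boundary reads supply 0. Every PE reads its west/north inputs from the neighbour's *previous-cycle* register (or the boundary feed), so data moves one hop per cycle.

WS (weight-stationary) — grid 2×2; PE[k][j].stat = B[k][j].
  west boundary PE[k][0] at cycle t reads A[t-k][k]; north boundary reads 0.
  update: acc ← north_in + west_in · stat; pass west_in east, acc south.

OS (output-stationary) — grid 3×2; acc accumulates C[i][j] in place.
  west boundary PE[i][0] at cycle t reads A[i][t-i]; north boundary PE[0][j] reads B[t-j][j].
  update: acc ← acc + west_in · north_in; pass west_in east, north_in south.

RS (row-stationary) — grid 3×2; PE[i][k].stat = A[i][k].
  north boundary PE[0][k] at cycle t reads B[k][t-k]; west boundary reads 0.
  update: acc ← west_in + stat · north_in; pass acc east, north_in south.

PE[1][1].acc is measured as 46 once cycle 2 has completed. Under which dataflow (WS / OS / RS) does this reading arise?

— WS: 2×2; PE[1][1] trace:
  @0  [1,1]  acc 0  |  →0  ↓0
  @1  [1,1]  acc 0  |  →0  ↓0
  @2  [1,1]  acc 46  |  →1  ↓46
— OS: 3×2; PE[1][1] trace:
  @0  [1,1]  acc 0  |  →0  ↓0
  @1  [1,1]  acc 0  |  →0  ↓0
  @2  [1,1]  acc 45  |  →9  ↓5
— RS: 3×2; PE[1][1] trace:
  @0  [1,1]  acc 0  |  →0  ↓0
  @1  [1,1]  acc 0  |  →0  ↓0
  @2  [1,1]  acc 51  |  →51  ↓5

dataflow = WS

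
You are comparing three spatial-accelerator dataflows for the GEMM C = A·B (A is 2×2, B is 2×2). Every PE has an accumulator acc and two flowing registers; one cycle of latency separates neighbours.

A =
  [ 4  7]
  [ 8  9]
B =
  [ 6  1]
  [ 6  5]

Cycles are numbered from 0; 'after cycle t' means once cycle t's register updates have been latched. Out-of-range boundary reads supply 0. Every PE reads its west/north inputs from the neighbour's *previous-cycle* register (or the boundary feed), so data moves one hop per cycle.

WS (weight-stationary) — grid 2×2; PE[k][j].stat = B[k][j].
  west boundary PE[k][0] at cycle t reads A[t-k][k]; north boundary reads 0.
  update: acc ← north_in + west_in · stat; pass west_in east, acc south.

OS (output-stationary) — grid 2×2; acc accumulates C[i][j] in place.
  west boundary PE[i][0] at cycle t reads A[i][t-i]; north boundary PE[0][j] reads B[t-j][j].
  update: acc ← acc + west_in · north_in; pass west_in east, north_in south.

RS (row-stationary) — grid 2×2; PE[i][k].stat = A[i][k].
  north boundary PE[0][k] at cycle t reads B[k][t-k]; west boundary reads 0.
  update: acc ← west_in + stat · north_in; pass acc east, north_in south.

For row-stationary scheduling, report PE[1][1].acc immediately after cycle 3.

PE[1][1].acc = 53

RS 2×2: PE[1][1] cycle-by-cycle (with neighbour feeds):
  c0 r0c1: 0 / 0 / 0
  c0 r1c0: 0 / 0 / 0
  c0 r1c1: 0 / 0 / 0
  c1 r0c1: 66 / 66 / 6
  c1 r1c0: 48 / 48 / 6
  c1 r1c1: 0 / 0 / 0
  c2 r0c1: 39 / 39 / 5
  c2 r1c0: 8 / 8 / 1
  c2 r1c1: 102 / 102 / 6
  c3 r0c1: 0 / 0 / 0
  c3 r1c0: 0 / 0 / 0
  c3 r1c1: 53 / 53 / 5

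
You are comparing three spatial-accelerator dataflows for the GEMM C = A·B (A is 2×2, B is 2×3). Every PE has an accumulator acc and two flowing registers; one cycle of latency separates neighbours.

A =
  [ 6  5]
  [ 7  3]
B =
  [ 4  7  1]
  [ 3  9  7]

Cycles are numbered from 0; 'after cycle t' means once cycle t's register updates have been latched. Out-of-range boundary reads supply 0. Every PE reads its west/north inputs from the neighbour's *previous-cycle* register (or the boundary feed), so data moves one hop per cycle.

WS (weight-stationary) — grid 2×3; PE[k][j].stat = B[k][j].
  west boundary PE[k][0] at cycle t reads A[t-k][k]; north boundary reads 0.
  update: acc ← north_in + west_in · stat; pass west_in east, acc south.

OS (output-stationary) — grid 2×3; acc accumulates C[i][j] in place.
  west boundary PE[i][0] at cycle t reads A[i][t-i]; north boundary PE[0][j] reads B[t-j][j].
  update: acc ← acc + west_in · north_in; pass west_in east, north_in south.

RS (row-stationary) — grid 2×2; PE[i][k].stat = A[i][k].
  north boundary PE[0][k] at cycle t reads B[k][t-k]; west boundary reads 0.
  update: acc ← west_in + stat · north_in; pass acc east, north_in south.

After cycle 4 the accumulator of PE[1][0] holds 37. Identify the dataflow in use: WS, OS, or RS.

WS (2×3 grid), PE[1][0]:
  t=0 PE[1][0]: acc=0 h=0 v=0
  t=1 PE[1][0]: acc=39 h=5 v=39
  t=2 PE[1][0]: acc=37 h=3 v=37
  t=3 PE[1][0]: acc=0 h=0 v=0
  t=4 PE[1][0]: acc=0 h=0 v=0
OS (2×3 grid), PE[1][0]:
  t=0 PE[1][0]: acc=0 h=0 v=0
  t=1 PE[1][0]: acc=28 h=7 v=4
  t=2 PE[1][0]: acc=37 h=3 v=3
  t=3 PE[1][0]: acc=37 h=0 v=0
  t=4 PE[1][0]: acc=37 h=0 v=0
RS (2×2 grid), PE[1][0]:
  t=0 PE[1][0]: acc=0 h=0 v=0
  t=1 PE[1][0]: acc=28 h=28 v=4
  t=2 PE[1][0]: acc=49 h=49 v=7
  t=3 PE[1][0]: acc=7 h=7 v=1
  t=4 PE[1][0]: acc=0 h=0 v=0

dataflow = OS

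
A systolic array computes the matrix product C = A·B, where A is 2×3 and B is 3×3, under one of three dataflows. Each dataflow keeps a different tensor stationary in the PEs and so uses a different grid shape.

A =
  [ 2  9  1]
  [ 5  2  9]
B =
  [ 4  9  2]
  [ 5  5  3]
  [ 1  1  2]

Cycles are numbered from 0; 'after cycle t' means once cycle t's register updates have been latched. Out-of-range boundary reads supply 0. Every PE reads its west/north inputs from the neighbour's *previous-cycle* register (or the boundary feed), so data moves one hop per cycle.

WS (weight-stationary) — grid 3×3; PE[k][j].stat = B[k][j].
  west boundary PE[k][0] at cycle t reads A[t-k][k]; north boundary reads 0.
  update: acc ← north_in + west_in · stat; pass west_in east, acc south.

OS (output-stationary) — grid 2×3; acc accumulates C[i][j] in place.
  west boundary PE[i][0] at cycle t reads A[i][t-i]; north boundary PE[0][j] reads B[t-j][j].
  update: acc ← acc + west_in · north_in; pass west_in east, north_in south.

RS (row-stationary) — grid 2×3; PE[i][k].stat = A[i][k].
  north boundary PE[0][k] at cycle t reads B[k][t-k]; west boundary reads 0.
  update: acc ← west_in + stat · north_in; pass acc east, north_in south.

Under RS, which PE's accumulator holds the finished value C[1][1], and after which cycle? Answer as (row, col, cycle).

Under RS, C[1][1] lands at PE[1][2]:
  step 0 · PE1,2: acc=0; fwd→0 fwd↓0
  step 1 · PE1,2: acc=0; fwd→0 fwd↓0
  step 2 · PE1,2: acc=0; fwd→0 fwd↓0
  step 3 · PE1,2: acc=39; fwd→39 fwd↓1
  step 4 · PE1,2: acc=64; fwd→64 fwd↓1

(row, col, cycle) = (1, 2, 4)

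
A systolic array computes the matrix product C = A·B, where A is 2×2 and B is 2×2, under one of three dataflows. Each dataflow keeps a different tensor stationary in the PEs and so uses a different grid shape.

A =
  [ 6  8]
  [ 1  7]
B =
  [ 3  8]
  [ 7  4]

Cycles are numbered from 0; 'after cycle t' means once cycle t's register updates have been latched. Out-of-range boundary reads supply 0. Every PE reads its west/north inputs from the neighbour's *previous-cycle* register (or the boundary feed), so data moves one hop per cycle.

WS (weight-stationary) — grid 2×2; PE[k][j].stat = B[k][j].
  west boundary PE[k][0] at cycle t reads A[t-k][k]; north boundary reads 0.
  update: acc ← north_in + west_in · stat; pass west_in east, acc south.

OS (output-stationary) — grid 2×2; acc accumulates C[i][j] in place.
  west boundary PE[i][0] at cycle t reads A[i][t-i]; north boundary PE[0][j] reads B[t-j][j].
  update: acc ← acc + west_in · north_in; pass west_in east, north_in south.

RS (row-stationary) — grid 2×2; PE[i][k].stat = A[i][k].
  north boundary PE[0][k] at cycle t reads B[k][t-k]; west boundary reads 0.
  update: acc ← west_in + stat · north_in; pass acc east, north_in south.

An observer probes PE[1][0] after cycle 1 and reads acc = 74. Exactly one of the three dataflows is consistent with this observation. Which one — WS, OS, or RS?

dataflow = WS

Under WS (2×2), PE[1][0]:
  [0] (1,0) acc=0 (h:0 v:0)
  [1] (1,0) acc=74 (h:8 v:74)
Under OS (2×2), PE[1][0]:
  [0] (1,0) acc=0 (h:0 v:0)
  [1] (1,0) acc=3 (h:1 v:3)
Under RS (2×2), PE[1][0]:
  [0] (1,0) acc=0 (h:0 v:0)
  [1] (1,0) acc=3 (h:3 v:3)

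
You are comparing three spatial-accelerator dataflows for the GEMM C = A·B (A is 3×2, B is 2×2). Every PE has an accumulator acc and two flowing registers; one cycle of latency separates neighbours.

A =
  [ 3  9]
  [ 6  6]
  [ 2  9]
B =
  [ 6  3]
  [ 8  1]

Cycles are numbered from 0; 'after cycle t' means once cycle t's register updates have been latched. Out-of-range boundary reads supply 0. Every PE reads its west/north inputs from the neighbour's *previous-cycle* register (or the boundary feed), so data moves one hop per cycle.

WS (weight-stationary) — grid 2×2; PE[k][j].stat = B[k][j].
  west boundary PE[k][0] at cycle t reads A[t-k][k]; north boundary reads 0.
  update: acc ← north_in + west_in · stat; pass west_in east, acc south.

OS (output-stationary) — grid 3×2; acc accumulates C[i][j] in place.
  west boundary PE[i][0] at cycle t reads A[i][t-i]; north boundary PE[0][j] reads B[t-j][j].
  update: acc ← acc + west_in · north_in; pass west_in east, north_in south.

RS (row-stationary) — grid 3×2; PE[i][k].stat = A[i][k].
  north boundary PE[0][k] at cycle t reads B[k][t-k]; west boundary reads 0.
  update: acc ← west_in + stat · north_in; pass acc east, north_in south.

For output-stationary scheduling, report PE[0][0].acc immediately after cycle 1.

PE[0][0].acc = 90

OS (3×2). Following PE[0][0] plus its west/north inputs:
  after 0 — PE[0][0] acc=18, pass-E 3, pass-S 6
  after 1 — PE[0][0] acc=90, pass-E 9, pass-S 8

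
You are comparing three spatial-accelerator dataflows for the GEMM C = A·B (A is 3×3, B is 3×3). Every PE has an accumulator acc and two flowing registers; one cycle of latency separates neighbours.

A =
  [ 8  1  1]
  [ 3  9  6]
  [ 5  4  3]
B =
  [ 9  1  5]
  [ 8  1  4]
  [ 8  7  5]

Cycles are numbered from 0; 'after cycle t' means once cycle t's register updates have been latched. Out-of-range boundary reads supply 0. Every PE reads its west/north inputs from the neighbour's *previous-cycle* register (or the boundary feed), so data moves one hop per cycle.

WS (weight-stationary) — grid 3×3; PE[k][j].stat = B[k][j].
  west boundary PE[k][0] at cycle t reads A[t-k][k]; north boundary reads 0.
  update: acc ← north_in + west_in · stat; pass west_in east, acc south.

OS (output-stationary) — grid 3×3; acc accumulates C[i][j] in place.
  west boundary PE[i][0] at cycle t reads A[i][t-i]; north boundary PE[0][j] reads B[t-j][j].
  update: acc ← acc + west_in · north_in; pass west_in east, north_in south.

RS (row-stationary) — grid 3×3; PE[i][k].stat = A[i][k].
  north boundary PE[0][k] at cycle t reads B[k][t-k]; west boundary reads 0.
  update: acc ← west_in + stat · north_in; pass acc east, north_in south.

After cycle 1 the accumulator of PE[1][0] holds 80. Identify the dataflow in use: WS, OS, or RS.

dataflow = WS

WS (3×3 grid), PE[1][0]:
  after 0 — PE[1][0] acc=0, pass-E 0, pass-S 0
  after 1 — PE[1][0] acc=80, pass-E 1, pass-S 80
OS (3×3 grid), PE[1][0]:
  after 0 — PE[1][0] acc=0, pass-E 0, pass-S 0
  after 1 — PE[1][0] acc=27, pass-E 3, pass-S 9
RS (3×3 grid), PE[1][0]:
  after 0 — PE[1][0] acc=0, pass-E 0, pass-S 0
  after 1 — PE[1][0] acc=27, pass-E 27, pass-S 9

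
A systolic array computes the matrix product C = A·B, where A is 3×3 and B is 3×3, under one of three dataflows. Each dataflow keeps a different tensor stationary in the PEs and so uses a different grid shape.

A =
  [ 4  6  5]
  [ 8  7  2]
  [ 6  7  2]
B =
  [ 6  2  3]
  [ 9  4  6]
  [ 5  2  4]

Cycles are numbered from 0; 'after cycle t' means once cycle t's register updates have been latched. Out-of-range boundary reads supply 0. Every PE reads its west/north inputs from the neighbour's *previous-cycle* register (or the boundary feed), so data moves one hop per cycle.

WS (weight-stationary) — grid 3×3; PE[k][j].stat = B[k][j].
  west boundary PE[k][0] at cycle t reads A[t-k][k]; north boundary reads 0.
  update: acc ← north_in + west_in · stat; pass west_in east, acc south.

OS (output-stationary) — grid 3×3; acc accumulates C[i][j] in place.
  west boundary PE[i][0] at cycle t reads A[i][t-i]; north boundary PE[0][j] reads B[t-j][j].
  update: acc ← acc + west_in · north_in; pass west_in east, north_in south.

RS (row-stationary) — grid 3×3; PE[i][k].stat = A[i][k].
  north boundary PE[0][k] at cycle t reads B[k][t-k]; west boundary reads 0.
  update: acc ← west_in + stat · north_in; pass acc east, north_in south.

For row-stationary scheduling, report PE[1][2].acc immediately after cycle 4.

RS on a 3×3 grid — tracing PE[1][2] and its feeders:
  0: (0,2).acc=0  regs=<0,0>
  0: (1,1).acc=0  regs=<0,0>
  0: (1,2).acc=0  regs=<0,0>
  1: (0,2).acc=0  regs=<0,0>
  1: (1,1).acc=0  regs=<0,0>
  1: (1,2).acc=0  regs=<0,0>
  2: (0,2).acc=103  regs=<103,5>
  2: (1,1).acc=111  regs=<111,9>
  2: (1,2).acc=0  regs=<0,0>
  3: (0,2).acc=42  regs=<42,2>
  3: (1,1).acc=44  regs=<44,4>
  3: (1,2).acc=121  regs=<121,5>
  4: (0,2).acc=68  regs=<68,4>
  4: (1,1).acc=66  regs=<66,6>
  4: (1,2).acc=48  regs=<48,2>

PE[1][2].acc = 48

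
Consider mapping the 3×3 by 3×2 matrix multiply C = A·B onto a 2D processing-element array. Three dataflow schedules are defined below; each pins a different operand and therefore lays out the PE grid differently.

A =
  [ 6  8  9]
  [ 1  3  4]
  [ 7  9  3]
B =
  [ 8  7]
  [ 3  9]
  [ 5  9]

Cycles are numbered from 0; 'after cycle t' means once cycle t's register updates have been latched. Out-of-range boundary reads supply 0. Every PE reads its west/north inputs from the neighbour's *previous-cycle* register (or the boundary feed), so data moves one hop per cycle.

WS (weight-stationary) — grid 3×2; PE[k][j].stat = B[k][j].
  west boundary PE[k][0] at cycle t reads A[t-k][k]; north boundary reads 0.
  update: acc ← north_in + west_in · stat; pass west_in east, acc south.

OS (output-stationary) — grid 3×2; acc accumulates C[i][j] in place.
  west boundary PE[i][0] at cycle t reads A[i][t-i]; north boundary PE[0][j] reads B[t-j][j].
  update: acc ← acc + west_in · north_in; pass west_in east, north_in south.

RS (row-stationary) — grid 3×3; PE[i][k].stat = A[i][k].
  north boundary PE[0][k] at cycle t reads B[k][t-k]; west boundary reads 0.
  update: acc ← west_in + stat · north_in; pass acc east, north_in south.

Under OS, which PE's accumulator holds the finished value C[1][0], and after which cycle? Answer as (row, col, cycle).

(row, col, cycle) = (1, 0, 3)

OS: C[1][0] accumulates in PE[1][0]:
  [0] (1,0) acc=0 (h:0 v:0)
  [1] (1,0) acc=8 (h:1 v:8)
  [2] (1,0) acc=17 (h:3 v:3)
  [3] (1,0) acc=37 (h:4 v:5)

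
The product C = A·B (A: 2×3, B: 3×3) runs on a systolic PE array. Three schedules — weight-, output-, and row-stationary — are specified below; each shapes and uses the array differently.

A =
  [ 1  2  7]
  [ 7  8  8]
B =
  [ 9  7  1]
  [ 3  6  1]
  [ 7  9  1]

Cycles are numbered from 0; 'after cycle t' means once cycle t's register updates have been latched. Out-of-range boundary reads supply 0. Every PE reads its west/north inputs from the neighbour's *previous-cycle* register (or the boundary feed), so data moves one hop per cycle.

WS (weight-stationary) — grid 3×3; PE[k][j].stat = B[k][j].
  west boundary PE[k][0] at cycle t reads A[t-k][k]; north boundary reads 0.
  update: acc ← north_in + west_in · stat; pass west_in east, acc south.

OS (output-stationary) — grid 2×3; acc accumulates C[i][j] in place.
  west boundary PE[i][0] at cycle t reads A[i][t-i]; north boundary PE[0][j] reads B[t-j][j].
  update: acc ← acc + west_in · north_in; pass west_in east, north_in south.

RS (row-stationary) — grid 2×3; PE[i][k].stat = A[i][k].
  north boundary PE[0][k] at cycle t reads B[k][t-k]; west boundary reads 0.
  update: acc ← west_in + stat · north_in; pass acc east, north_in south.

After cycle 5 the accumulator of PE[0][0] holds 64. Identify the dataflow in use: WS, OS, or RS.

Under WS (3×3), PE[0][0]:
  [0] (0,0) acc=9 (h:1 v:9)
  [1] (0,0) acc=63 (h:7 v:63)
  [2] (0,0) acc=0 (h:0 v:0)
  [3] (0,0) acc=0 (h:0 v:0)
  [4] (0,0) acc=0 (h:0 v:0)
  [5] (0,0) acc=0 (h:0 v:0)
Under OS (2×3), PE[0][0]:
  [0] (0,0) acc=9 (h:1 v:9)
  [1] (0,0) acc=15 (h:2 v:3)
  [2] (0,0) acc=64 (h:7 v:7)
  [3] (0,0) acc=64 (h:0 v:0)
  [4] (0,0) acc=64 (h:0 v:0)
  [5] (0,0) acc=64 (h:0 v:0)
Under RS (2×3), PE[0][0]:
  [0] (0,0) acc=9 (h:9 v:9)
  [1] (0,0) acc=7 (h:7 v:7)
  [2] (0,0) acc=1 (h:1 v:1)
  [3] (0,0) acc=0 (h:0 v:0)
  [4] (0,0) acc=0 (h:0 v:0)
  [5] (0,0) acc=0 (h:0 v:0)

dataflow = OS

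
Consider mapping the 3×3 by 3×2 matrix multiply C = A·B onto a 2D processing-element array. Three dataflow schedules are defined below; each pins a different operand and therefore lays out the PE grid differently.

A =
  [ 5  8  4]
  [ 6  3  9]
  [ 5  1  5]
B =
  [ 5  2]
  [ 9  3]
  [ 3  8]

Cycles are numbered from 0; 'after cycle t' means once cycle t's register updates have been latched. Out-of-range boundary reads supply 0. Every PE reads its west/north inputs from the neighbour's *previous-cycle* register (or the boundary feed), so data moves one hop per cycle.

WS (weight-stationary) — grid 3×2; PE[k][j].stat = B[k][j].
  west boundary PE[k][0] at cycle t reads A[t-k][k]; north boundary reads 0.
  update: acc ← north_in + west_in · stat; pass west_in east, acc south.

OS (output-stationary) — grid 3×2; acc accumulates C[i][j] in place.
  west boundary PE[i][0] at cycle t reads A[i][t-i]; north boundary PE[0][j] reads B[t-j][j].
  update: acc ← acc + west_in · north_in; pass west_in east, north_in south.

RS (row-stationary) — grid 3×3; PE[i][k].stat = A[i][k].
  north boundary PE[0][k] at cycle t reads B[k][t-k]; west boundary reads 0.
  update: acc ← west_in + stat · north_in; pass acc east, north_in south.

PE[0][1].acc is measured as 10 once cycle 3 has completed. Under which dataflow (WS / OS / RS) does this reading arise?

WS [3×2] PE[0][1] across cycles:
  t=0 PE[0][1]: acc=0 h=0 v=0
  t=1 PE[0][1]: acc=10 h=5 v=10
  t=2 PE[0][1]: acc=12 h=6 v=12
  t=3 PE[0][1]: acc=10 h=5 v=10
OS [3×2] PE[0][1] across cycles:
  t=0 PE[0][1]: acc=0 h=0 v=0
  t=1 PE[0][1]: acc=10 h=5 v=2
  t=2 PE[0][1]: acc=34 h=8 v=3
  t=3 PE[0][1]: acc=66 h=4 v=8
RS [3×3] PE[0][1] across cycles:
  t=0 PE[0][1]: acc=0 h=0 v=0
  t=1 PE[0][1]: acc=97 h=97 v=9
  t=2 PE[0][1]: acc=34 h=34 v=3
  t=3 PE[0][1]: acc=0 h=0 v=0

dataflow = WS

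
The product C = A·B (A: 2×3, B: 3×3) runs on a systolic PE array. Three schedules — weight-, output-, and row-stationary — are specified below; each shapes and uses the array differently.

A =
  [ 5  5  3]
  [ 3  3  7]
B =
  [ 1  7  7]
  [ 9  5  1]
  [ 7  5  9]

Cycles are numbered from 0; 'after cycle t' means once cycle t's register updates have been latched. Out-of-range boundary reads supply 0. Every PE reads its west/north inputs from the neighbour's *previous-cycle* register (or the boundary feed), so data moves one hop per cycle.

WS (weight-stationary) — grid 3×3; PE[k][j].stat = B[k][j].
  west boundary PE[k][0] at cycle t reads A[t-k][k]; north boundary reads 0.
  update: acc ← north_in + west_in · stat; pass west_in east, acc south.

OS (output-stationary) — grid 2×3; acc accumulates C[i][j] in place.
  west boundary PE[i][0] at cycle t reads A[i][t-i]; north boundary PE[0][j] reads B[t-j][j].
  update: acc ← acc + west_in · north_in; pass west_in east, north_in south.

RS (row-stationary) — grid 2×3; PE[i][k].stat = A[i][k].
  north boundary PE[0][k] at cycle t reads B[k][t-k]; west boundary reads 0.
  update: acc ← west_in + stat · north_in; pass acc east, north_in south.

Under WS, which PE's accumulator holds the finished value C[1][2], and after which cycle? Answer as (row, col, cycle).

(row, col, cycle) = (2, 2, 5)

WS: C[1][2] accumulates in PE[2][2]:
  t=0 PE[2][2]: acc=0 h=0 v=0
  t=1 PE[2][2]: acc=0 h=0 v=0
  t=2 PE[2][2]: acc=0 h=0 v=0
  t=3 PE[2][2]: acc=0 h=0 v=0
  t=4 PE[2][2]: acc=67 h=3 v=67
  t=5 PE[2][2]: acc=87 h=7 v=87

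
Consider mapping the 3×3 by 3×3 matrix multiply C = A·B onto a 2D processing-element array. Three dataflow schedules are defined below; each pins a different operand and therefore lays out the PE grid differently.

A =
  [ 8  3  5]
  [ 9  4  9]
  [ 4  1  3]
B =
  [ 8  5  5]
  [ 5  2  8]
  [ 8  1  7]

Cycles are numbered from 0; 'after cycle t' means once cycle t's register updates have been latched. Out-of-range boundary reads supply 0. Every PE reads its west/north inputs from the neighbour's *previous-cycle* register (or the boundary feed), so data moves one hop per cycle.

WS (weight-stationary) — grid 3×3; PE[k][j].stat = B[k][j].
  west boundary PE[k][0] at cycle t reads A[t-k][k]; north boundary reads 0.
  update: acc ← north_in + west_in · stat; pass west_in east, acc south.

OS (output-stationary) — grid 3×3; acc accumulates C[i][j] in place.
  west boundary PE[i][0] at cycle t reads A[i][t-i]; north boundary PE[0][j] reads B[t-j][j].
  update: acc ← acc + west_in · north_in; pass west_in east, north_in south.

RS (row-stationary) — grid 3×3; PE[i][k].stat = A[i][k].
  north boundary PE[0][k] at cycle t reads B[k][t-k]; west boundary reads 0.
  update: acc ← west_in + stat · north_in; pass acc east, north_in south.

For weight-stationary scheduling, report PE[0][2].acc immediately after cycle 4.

PE[0][2].acc = 20

WS on a 3×3 grid — tracing PE[0][2] and its feeders:
  cycle 0: PE[0][1] → acc 0, east 0, south 0
  cycle 0: PE[0][2] → acc 0, east 0, south 0
  cycle 1: PE[0][1] → acc 40, east 8, south 40
  cycle 1: PE[0][2] → acc 0, east 0, south 0
  cycle 2: PE[0][1] → acc 45, east 9, south 45
  cycle 2: PE[0][2] → acc 40, east 8, south 40
  cycle 3: PE[0][1] → acc 20, east 4, south 20
  cycle 3: PE[0][2] → acc 45, east 9, south 45
  cycle 4: PE[0][1] → acc 0, east 0, south 0
  cycle 4: PE[0][2] → acc 20, east 4, south 20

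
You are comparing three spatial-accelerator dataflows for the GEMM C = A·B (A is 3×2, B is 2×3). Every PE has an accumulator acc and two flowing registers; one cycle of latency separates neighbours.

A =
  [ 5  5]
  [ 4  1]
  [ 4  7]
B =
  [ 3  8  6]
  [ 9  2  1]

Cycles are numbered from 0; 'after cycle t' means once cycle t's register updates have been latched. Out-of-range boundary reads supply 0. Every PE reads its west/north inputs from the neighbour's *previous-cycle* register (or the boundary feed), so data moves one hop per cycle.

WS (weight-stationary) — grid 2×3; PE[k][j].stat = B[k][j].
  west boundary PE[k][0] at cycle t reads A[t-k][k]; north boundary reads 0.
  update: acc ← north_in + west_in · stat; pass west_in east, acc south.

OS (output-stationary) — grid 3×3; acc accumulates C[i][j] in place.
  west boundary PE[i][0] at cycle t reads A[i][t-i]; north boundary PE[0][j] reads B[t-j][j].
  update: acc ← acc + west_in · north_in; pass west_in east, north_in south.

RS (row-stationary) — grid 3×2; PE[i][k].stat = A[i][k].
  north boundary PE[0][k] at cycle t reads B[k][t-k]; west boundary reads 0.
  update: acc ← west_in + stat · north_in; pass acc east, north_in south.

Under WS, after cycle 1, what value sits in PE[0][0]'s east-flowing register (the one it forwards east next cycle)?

register = 4

Tracing WS — 2×3 array, target PE[0][0]:
  @0  [0,0]  acc 15  |  →5  ↓15
  @1  [0,0]  acc 12  |  →4  ↓12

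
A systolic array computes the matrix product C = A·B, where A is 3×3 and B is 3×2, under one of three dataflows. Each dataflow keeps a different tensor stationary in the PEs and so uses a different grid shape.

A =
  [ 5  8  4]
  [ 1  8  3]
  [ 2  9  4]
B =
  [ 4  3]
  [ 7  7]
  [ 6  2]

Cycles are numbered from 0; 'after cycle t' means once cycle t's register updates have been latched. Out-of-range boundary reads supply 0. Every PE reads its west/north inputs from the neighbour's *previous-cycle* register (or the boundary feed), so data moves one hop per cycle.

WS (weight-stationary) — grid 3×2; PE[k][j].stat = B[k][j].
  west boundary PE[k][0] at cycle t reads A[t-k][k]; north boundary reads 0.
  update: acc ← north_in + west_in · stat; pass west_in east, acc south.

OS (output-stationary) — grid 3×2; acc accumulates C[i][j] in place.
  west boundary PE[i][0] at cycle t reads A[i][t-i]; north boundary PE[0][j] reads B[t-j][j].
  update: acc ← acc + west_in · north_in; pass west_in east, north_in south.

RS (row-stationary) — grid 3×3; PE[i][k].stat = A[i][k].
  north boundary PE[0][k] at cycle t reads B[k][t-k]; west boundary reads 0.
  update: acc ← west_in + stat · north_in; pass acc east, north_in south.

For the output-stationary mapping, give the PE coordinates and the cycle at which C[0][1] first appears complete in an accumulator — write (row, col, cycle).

(row, col, cycle) = (0, 1, 3)

OS — PE[0][1] is where C[0][1] collects:
  cycle 0: PE[0][1] → acc 0, east 0, south 0
  cycle 1: PE[0][1] → acc 15, east 5, south 3
  cycle 2: PE[0][1] → acc 71, east 8, south 7
  cycle 3: PE[0][1] → acc 79, east 4, south 2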